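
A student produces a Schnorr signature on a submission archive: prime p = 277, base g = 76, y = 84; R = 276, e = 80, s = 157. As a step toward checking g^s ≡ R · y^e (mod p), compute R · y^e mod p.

84^80 mod 277 = 175
R · y^e ≡ 276·175 = 48300 ≡ 102 (mod 277)

102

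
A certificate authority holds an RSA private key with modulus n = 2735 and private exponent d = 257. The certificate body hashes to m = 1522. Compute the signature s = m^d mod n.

1032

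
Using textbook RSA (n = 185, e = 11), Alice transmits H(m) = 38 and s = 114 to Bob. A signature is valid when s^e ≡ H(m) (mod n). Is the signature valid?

invalid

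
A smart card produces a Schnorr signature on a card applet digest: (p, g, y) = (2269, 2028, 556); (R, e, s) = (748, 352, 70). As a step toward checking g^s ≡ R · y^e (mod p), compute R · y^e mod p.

556^2 = 309136 ≡ 552
556^4 ≡ 552^2 = 304704 ≡ 658
556^8 ≡ 658^2 = 432964 ≡ 1854
556^16 ≡ 1854^2 = 3437316 ≡ 2050
556^32 ≡ 2050^2 = 4202500 ≡ 312
556^64 ≡ 312^2 = 97344 ≡ 2046
556^128 ≡ 2046^2 = 4186116 ≡ 2080
556^256 ≡ 2080^2 = 4326400 ≡ 1686
352 = 256 + 64 + 32, so 556^352 ≡ 1686·2046·312 ≡ 2164 (mod 2269)
R · y^e ≡ 748·2164 = 1618672 ≡ 875 (mod 2269)

875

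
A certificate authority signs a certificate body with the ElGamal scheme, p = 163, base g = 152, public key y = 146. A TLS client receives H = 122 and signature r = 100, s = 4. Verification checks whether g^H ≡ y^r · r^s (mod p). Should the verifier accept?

reject

Left side g^H mod p:
Squares mod 163: 152^1≡152, 152^2≡121, 152^4≡134, 152^8≡26, 152^16≡24, 152^32≡87, 152^64≡71
122 = 64 + 32 + 16 + 8 + 2, so 152^122 ≡ 71·87·24·26·121 ≡ 57 (mod 163)
Right side y^r · r^s mod p:
Squares mod 163: 146^1≡146, 146^2≡126, 146^4≡65, 146^8≡150, 146^16≡6, 146^32≡36, 146^64≡155
100 = 64 + 32 + 4, so 146^100 ≡ 155·36·65 ≡ 25 (mod 163)
Squares mod 163: 100^1≡100, 100^2≡57, 100^4≡152
100^4 ≡ 152 (mod 163)
25·152 = 3800 ≡ 51 (mod 163)
57 ≠ 51, so verification fails.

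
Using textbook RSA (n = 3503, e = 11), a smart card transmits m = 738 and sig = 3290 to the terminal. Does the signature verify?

does not verify

sig^2 ≡ 3290^2 = 10824100 ≡ 3333
sig^4 ≡ 3333^2 = 11108889 ≡ 876
sig^8 ≡ 876^2 = 767376 ≡ 219
11 = 8 + 2 + 1, so sig^11 ≡ 219·3333·3290 ≡ 2701 (mod 3503)
sig^11 mod 3503 = 2701, but m = 738.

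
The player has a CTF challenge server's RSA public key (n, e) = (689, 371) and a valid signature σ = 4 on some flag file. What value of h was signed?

Squares mod 689: σ^1≡4, σ^2≡16, σ^4≡256, σ^8≡81, σ^16≡360, σ^32≡68, σ^64≡490, σ^128≡328, σ^256≡100
371 = 256 + 64 + 32 + 16 + 2 + 1, so σ^371 ≡ 100·490·68·360·16·4 ≡ 166 (mod 689)

166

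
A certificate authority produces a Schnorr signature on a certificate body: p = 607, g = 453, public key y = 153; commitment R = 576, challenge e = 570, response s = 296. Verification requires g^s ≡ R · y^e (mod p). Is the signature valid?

g^s mod p:
Squares mod 607: 453^1≡453, 453^2≡43, 453^4≡28, 453^8≡177, 453^16≡372, 453^32≡595, 453^64≡144, 453^128≡98, 453^256≡499
296 = 256 + 32 + 8, so 453^296 ≡ 499·595·177 ≡ 553 (mod 607)
R · y^e mod p:
Squares mod 607: 153^1≡153, 153^2≡343, 153^4≡498, 153^8≡348, 153^16≡311, 153^32≡208, 153^64≡167, 153^128≡574, 153^256≡482, 153^512≡450
570 = 512 + 32 + 16 + 8 + 2, so 153^570 ≡ 450·208·311·348·343 ≡ 550 (mod 607)
576·550 = 316800 ≡ 553 (mod 607)
553 ≡ 553 (mod 607); signature holds.

valid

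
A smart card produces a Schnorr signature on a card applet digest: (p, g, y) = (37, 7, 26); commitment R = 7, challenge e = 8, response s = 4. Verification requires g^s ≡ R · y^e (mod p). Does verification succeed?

passes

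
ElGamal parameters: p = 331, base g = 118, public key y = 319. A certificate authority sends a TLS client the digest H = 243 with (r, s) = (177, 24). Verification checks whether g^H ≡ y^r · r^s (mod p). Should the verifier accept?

accept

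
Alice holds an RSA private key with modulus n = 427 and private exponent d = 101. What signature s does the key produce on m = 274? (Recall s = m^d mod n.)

Squares mod 427: m^1≡274, m^2≡351, m^4≡225, m^8≡239, m^16≡330, m^32≡15, m^64≡225
101 = 64 + 32 + 4 + 1, so m^101 ≡ 225·15·225·274 ≡ 190 (mod 427)

190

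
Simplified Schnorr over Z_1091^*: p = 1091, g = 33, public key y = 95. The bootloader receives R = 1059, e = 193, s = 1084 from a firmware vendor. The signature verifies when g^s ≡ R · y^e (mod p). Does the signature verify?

verifies

g^s mod p:
33^2 = 1089
33^4 ≡ 1089^2 = 1185921 ≡ 4
33^8 ≡ 4^2 = 16
33^16 ≡ 16^2 = 256
33^32 ≡ 256^2 = 65536 ≡ 76
33^64 ≡ 76^2 = 5776 ≡ 321
33^128 ≡ 321^2 = 103041 ≡ 487
33^256 ≡ 487^2 = 237169 ≡ 422
33^512 ≡ 422^2 = 178084 ≡ 251
33^1024 ≡ 251^2 = 63001 ≡ 814
1084 = 1024 + 32 + 16 + 8 + 4, so 33^1084 ≡ 814·76·256·16·4 ≡ 409 (mod 1091)
R · y^e mod p:
95^2 = 9025 ≡ 297
95^4 ≡ 297^2 = 88209 ≡ 929
95^8 ≡ 929^2 = 863041 ≡ 60
95^16 ≡ 60^2 = 3600 ≡ 327
95^32 ≡ 327^2 = 106929 ≡ 11
95^64 ≡ 11^2 = 121
95^128 ≡ 121^2 = 14641 ≡ 458
193 = 128 + 64 + 1, so 95^193 ≡ 458·121·95 ≡ 635 (mod 1091)
1059·635 = 672465 ≡ 409 (mod 1091)
409 ≡ 409 (mod 1091); signature holds.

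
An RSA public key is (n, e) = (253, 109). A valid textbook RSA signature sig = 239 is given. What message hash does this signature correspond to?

18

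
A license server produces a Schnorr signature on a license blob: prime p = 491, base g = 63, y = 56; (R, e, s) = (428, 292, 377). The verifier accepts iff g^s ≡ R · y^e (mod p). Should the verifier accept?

g^s mod p:
63^377 mod 491 = 377
R · y^e mod p:
56^292 mod 491 = 232
428·232 = 99296 ≡ 114 (mod 491)
377 ≠ 114; the check fails.

reject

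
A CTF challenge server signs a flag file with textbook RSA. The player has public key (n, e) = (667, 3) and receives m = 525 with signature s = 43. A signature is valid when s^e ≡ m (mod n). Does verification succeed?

fails

s^2 ≡ 43^2 = 1849 ≡ 515
3 = 2 + 1, so s^3 ≡ 515·43 ≡ 134 (mod 667)
s^3 mod 667 = 134, but m = 525.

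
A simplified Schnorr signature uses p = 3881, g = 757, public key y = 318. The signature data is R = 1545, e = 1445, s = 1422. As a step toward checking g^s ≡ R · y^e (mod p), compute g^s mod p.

3203

757^2 = 573049 ≡ 2542
757^4 ≡ 2542^2 = 6461764 ≡ 3780
757^8 ≡ 3780^2 = 14288400 ≡ 2439
757^16 ≡ 2439^2 = 5948721 ≡ 3029
757^32 ≡ 3029^2 = 9174841 ≡ 157
757^64 ≡ 157^2 = 24649 ≡ 1363
757^128 ≡ 1363^2 = 1857769 ≡ 2651
757^256 ≡ 2651^2 = 7027801 ≡ 3191
757^512 ≡ 3191^2 = 10182481 ≡ 2618
757^1024 ≡ 2618^2 = 6853924 ≡ 78
1422 = 1024 + 256 + 128 + 8 + 4 + 2, so 757^1422 ≡ 78·3191·2651·2439·3780·2542 ≡ 3203 (mod 3881)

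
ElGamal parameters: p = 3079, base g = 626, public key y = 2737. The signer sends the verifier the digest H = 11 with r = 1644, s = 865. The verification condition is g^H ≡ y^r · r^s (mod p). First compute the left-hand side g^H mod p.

1797

626^11 mod 3079 = 1797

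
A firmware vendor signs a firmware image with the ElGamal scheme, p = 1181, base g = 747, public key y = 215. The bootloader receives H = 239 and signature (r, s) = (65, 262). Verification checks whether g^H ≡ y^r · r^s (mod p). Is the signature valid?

Left side g^H mod p:
747^2 = 558009 ≡ 577
747^4 ≡ 577^2 = 332929 ≡ 1068
747^8 ≡ 1068^2 = 1140624 ≡ 959
747^16 ≡ 959^2 = 919681 ≡ 863
747^32 ≡ 863^2 = 744769 ≡ 739
747^64 ≡ 739^2 = 546121 ≡ 499
747^128 ≡ 499^2 = 249001 ≡ 991
239 = 128 + 64 + 32 + 8 + 4 + 2 + 1, so 747^239 ≡ 991·499·739·959·1068·577·747 ≡ 998 (mod 1181)
Right side y^r · r^s mod p:
215^2 = 46225 ≡ 166
215^4 ≡ 166^2 = 27556 ≡ 393
215^8 ≡ 393^2 = 154449 ≡ 919
215^16 ≡ 919^2 = 844561 ≡ 146
215^32 ≡ 146^2 = 21316 ≡ 58
215^64 ≡ 58^2 = 3364 ≡ 1002
65 = 64 + 1, so 215^65 ≡ 1002·215 ≡ 488 (mod 1181)
65^2 = 4225 ≡ 682
65^4 ≡ 682^2 = 465124 ≡ 991
65^8 ≡ 991^2 = 982081 ≡ 670
65^16 ≡ 670^2 = 448900 ≡ 120
65^32 ≡ 120^2 = 14400 ≡ 228
65^64 ≡ 228^2 = 51984 ≡ 20
65^128 ≡ 20^2 = 400
65^256 ≡ 400^2 = 160000 ≡ 565
262 = 256 + 4 + 2, so 65^262 ≡ 565·991·682 ≡ 1033 (mod 1181)
488·1033 = 504104 ≡ 998 (mod 1181)
998 ≡ 998 (mod 1181), so the signature is genuine.

valid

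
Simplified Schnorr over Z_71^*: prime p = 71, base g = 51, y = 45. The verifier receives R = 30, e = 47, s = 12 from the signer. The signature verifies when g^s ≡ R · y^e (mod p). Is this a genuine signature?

forged

g^s mod p:
Squares mod 71: 51^1≡51, 51^2≡45, 51^4≡37, 51^8≡20
12 = 8 + 4, so 51^12 ≡ 20·37 ≡ 30 (mod 71)
R · y^e mod p:
Squares mod 71: 45^1≡45, 45^2≡37, 45^4≡20, 45^8≡45, 45^16≡37, 45^32≡20
47 = 32 + 8 + 4 + 2 + 1, so 45^47 ≡ 20·45·20·37·45 ≡ 48 (mod 71)
30·48 = 1440 ≡ 20 (mod 71)
30 ≠ 20; the check fails.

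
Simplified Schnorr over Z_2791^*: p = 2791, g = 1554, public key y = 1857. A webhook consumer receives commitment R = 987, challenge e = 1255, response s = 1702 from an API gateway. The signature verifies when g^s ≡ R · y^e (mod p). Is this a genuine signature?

g^s mod p:
1554^2 = 2414916 ≡ 701
1554^4 ≡ 701^2 = 491401 ≡ 185
1554^8 ≡ 185^2 = 34225 ≡ 733
1554^16 ≡ 733^2 = 537289 ≡ 1417
1554^32 ≡ 1417^2 = 2007889 ≡ 1160
1554^64 ≡ 1160^2 = 1345600 ≡ 338
1554^128 ≡ 338^2 = 114244 ≡ 2604
1554^256 ≡ 2604^2 = 6780816 ≡ 1477
1554^512 ≡ 1477^2 = 2181529 ≡ 1758
1554^1024 ≡ 1758^2 = 3090564 ≡ 927
1702 = 1024 + 512 + 128 + 32 + 4 + 2, so 1554^1702 ≡ 927·1758·2604·1160·185·701 ≡ 308 (mod 2791)
R · y^e mod p:
1857^2 = 3448449 ≡ 1564
1857^4 ≡ 1564^2 = 2446096 ≡ 1180
1857^8 ≡ 1180^2 = 1392400 ≡ 2482
1857^16 ≡ 2482^2 = 6160324 ≡ 587
1857^32 ≡ 587^2 = 344569 ≡ 1276
1857^64 ≡ 1276^2 = 1628176 ≡ 1023
1857^128 ≡ 1023^2 = 1046529 ≡ 2695
1857^256 ≡ 2695^2 = 7263025 ≡ 843
1857^512 ≡ 843^2 = 710649 ≡ 1735
1857^1024 ≡ 1735^2 = 3010225 ≡ 1527
1255 = 1024 + 128 + 64 + 32 + 4 + 2 + 1, so 1857^1255 ≡ 1527·2695·1023·1276·1180·1564·1857 ≡ 1089 (mod 2791)
987·1089 = 1074843 ≡ 308 (mod 2791)
308 ≡ 308 (mod 2791); signature holds.

genuine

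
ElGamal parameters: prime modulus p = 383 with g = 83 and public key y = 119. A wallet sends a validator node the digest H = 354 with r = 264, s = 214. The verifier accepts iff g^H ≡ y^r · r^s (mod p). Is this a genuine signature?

Left side g^H mod p:
83^354 mod 383 = 86
Right side y^r · r^s mod p:
119^264 mod 383 = 192
264^214 mod 383 = 172
192·172 = 33024 ≡ 86 (mod 383)
86 ≡ 86 (mod 383), so the signature is genuine.

genuine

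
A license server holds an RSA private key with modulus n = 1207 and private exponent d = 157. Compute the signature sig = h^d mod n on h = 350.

h^157 mod 1207 = 827

827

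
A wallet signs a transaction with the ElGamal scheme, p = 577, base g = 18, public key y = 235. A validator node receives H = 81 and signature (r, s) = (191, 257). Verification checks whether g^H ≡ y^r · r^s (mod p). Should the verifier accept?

Left side g^H mod p:
18^2 = 324
18^4 ≡ 324^2 = 104976 ≡ 539
18^8 ≡ 539^2 = 290521 ≡ 290
18^16 ≡ 290^2 = 84100 ≡ 435
18^32 ≡ 435^2 = 189225 ≡ 546
18^64 ≡ 546^2 = 298116 ≡ 384
81 = 64 + 16 + 1, so 18^81 ≡ 384·435·18 ≡ 550 (mod 577)
Right side y^r · r^s mod p:
235^2 = 55225 ≡ 410
235^4 ≡ 410^2 = 168100 ≡ 193
235^8 ≡ 193^2 = 37249 ≡ 321
235^16 ≡ 321^2 = 103041 ≡ 335
235^32 ≡ 335^2 = 112225 ≡ 287
235^64 ≡ 287^2 = 82369 ≡ 435
235^128 ≡ 435^2 = 189225 ≡ 546
191 = 128 + 32 + 16 + 8 + 4 + 2 + 1, so 235^191 ≡ 546·287·335·321·193·410·235 ≡ 4 (mod 577)
191^2 = 36481 ≡ 130
191^4 ≡ 130^2 = 16900 ≡ 167
191^8 ≡ 167^2 = 27889 ≡ 193
191^16 ≡ 193^2 = 37249 ≡ 321
191^32 ≡ 321^2 = 103041 ≡ 335
191^64 ≡ 335^2 = 112225 ≡ 287
191^128 ≡ 287^2 = 82369 ≡ 435
191^256 ≡ 435^2 = 189225 ≡ 546
257 = 256 + 1, so 191^257 ≡ 546·191 ≡ 426 (mod 577)
4·426 = 1704 ≡ 550 (mod 577)
550 ≡ 550 (mod 577), so the signature is genuine.

accept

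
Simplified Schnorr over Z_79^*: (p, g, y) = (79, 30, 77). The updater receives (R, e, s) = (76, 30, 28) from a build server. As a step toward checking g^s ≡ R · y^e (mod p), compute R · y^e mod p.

2

77^2 = 5929 ≡ 4
77^4 ≡ 4^2 = 16
77^8 ≡ 16^2 = 256 ≡ 19
77^16 ≡ 19^2 = 361 ≡ 45
30 = 16 + 8 + 4 + 2, so 77^30 ≡ 45·19·16·4 ≡ 52 (mod 79)
R · y^e ≡ 76·52 = 3952 ≡ 2 (mod 79)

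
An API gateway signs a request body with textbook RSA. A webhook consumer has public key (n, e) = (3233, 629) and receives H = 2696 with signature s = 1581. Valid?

s^2 ≡ 1581^2 = 2499561 ≡ 452
s^4 ≡ 452^2 = 204304 ≡ 625
s^8 ≡ 625^2 = 390625 ≡ 2665
s^16 ≡ 2665^2 = 7102225 ≡ 2557
s^32 ≡ 2557^2 = 6538249 ≡ 1123
s^64 ≡ 1123^2 = 1261129 ≡ 259
s^128 ≡ 259^2 = 67081 ≡ 2421
s^256 ≡ 2421^2 = 5861241 ≡ 3045
s^512 ≡ 3045^2 = 9272025 ≡ 3014
629 = 512 + 64 + 32 + 16 + 4 + 1, so s^629 ≡ 3014·259·1123·2557·625·1581 ≡ 2696 (mod 3233)
s^629 mod 3233 = 2696 matches H.

yes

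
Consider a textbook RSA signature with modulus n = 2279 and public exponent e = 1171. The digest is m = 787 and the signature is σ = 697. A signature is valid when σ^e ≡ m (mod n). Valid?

yes

Squares mod 2279: σ^1≡697, σ^2≡382, σ^4≡68, σ^8≡66, σ^16≡2077, σ^32≡2061, σ^64≡1944, σ^128≡554, σ^256≡1530, σ^512≡367, σ^1024≡228
1171 = 1024 + 128 + 16 + 2 + 1, so σ^1171 ≡ 228·554·2077·382·697 ≡ 787 (mod 2279)
787 = m, so the signature checks out.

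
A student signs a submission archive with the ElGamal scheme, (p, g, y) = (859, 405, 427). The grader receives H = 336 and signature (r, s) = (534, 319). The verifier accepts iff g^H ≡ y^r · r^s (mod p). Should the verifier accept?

Left side g^H mod p:
405^2 = 164025 ≡ 815
405^4 ≡ 815^2 = 664225 ≡ 218
405^8 ≡ 218^2 = 47524 ≡ 279
405^16 ≡ 279^2 = 77841 ≡ 531
405^32 ≡ 531^2 = 281961 ≡ 209
405^64 ≡ 209^2 = 43681 ≡ 731
405^128 ≡ 731^2 = 534361 ≡ 63
405^256 ≡ 63^2 = 3969 ≡ 533
336 = 256 + 64 + 16, so 405^336 ≡ 533·731·531 ≡ 522 (mod 859)
Right side y^r · r^s mod p:
427^2 = 182329 ≡ 221
427^4 ≡ 221^2 = 48841 ≡ 737
427^8 ≡ 737^2 = 543169 ≡ 281
427^16 ≡ 281^2 = 78961 ≡ 792
427^32 ≡ 792^2 = 627264 ≡ 194
427^64 ≡ 194^2 = 37636 ≡ 699
427^128 ≡ 699^2 = 488601 ≡ 689
427^256 ≡ 689^2 = 474721 ≡ 553
427^512 ≡ 553^2 = 305809 ≡ 5
534 = 512 + 16 + 4 + 2, so 427^534 ≡ 5·792·737·221 ≡ 744 (mod 859)
534^2 = 285156 ≡ 827
534^4 ≡ 827^2 = 683929 ≡ 165
534^8 ≡ 165^2 = 27225 ≡ 596
534^16 ≡ 596^2 = 355216 ≡ 449
534^32 ≡ 449^2 = 201601 ≡ 595
534^64 ≡ 595^2 = 354025 ≡ 117
534^128 ≡ 117^2 = 13689 ≡ 804
534^256 ≡ 804^2 = 646416 ≡ 448
319 = 256 + 32 + 16 + 8 + 4 + 2 + 1, so 534^319 ≡ 448·595·449·596·165·827·534 ≡ 629 (mod 859)
744·629 = 467976 ≡ 680 (mod 859)
522 ≠ 680, so verification fails.

reject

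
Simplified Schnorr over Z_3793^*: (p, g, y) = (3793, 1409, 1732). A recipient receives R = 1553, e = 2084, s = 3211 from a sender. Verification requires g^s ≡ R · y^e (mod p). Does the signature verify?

g^s mod p:
Squares mod 3793: 1409^1≡1409, 1409^2≡1542, 1409^4≡3346, 1409^8≡2573, 1409^16≡1544, 1409^32≡1932, 1409^64≡312, 1409^128≡2519, 1409^256≡3465, 1409^512≡1380, 1409^1024≡314, 1409^2048≡3771
3211 = 2048 + 1024 + 128 + 8 + 2 + 1, so 1409^3211 ≡ 3771·314·2519·2573·1542·1409 ≡ 2889 (mod 3793)
R · y^e mod p:
Squares mod 3793: 1732^1≡1732, 1732^2≡3354, 1732^4≡3071, 1732^8≡1643, 1732^16≡2626, 1732^32≡202, 1732^64≡2874, 1732^128≡2515, 1732^256≡2294, 1732^512≡1545, 1732^1024≡1228, 1732^2048≡2163
2084 = 2048 + 32 + 4, so 1732^2084 ≡ 2163·202·3071 ≡ 3238 (mod 3793)
1553·3238 = 5028614 ≡ 2889 (mod 3793)
2889 ≡ 2889 (mod 3793); signature holds.

verifies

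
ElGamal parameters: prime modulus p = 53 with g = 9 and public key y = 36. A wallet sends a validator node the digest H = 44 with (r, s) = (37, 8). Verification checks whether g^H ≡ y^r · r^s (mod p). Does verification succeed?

fails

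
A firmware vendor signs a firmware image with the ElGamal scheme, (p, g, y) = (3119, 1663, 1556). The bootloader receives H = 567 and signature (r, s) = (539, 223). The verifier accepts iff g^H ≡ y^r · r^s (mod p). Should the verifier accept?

reject

Left side g^H mod p:
Squares mod 3119: 1663^1≡1663, 1663^2≡2135, 1663^4≡1366, 1663^8≡794, 1663^16≡398, 1663^32≡2454, 1663^64≡2446, 1663^128≡674, 1663^256≡2021, 1663^512≡1670
567 = 512 + 32 + 16 + 4 + 2 + 1, so 1663^567 ≡ 1670·2454·398·1366·2135·1663 ≡ 114 (mod 3119)
Right side y^r · r^s mod p:
Squares mod 3119: 1556^1≡1556, 1556^2≡792, 1556^4≡345, 1556^8≡503, 1556^16≡370, 1556^32≡2783, 1556^64≡612, 1556^128≡264, 1556^256≡1078, 1556^512≡1816
539 = 512 + 16 + 8 + 2 + 1, so 1556^539 ≡ 1816·370·503·792·1556 ≡ 1102 (mod 3119)
Squares mod 3119: 539^1≡539, 539^2≡454, 539^4≡262, 539^8≡26, 539^16≡676, 539^32≡1602, 539^64≡2586, 539^128≡260
223 = 128 + 64 + 16 + 8 + 4 + 2 + 1, so 539^223 ≡ 260·2586·676·26·262·454·539 ≡ 2851 (mod 3119)
1102·2851 = 3141802 ≡ 969 (mod 3119)
114 ≠ 969, so verification fails.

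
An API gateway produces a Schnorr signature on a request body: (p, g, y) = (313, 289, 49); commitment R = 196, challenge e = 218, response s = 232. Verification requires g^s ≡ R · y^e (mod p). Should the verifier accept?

g^s mod p:
289^2 = 83521 ≡ 263
289^4 ≡ 263^2 = 69169 ≡ 309
289^8 ≡ 309^2 = 95481 ≡ 16
289^16 ≡ 16^2 = 256
289^32 ≡ 256^2 = 65536 ≡ 119
289^64 ≡ 119^2 = 14161 ≡ 76
289^128 ≡ 76^2 = 5776 ≡ 142
232 = 128 + 64 + 32 + 8, so 289^232 ≡ 142·76·119·16 ≡ 144 (mod 313)
R · y^e mod p:
49^2 = 2401 ≡ 210
49^4 ≡ 210^2 = 44100 ≡ 280
49^8 ≡ 280^2 = 78400 ≡ 150
49^16 ≡ 150^2 = 22500 ≡ 277
49^32 ≡ 277^2 = 76729 ≡ 44
49^64 ≡ 44^2 = 1936 ≡ 58
49^128 ≡ 58^2 = 3364 ≡ 234
218 = 128 + 64 + 16 + 8 + 2, so 49^218 ≡ 234·58·277·150·210 ≡ 200 (mod 313)
196·200 = 39200 ≡ 75 (mod 313)
144 ≠ 75; the check fails.

reject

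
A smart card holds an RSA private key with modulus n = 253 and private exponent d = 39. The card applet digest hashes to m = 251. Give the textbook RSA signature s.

m^39 mod 253 = 5

5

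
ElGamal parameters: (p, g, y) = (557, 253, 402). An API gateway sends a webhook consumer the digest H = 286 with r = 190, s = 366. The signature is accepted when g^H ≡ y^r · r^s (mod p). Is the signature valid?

Left side g^H mod p:
Squares mod 557: 253^1≡253, 253^2≡511, 253^4≡445, 253^8≡290, 253^16≡550, 253^32≡49, 253^64≡173, 253^128≡408, 253^256≡478
286 = 256 + 16 + 8 + 4 + 2, so 253^286 ≡ 478·550·290·445·511 ≡ 290 (mod 557)
Right side y^r · r^s mod p:
Squares mod 557: 402^1≡402, 402^2≡74, 402^4≡463, 402^8≡481, 402^16≡206, 402^32≡104, 402^64≡233, 402^128≡260
190 = 128 + 32 + 16 + 8 + 4 + 2, so 402^190 ≡ 260·104·206·481·463·74 ≡ 81 (mod 557)
Squares mod 557: 190^1≡190, 190^2≡452, 190^4≡442, 190^8≡414, 190^16≡397, 190^32≡535, 190^64≡484, 190^128≡316, 190^256≡153
366 = 256 + 64 + 32 + 8 + 4 + 2, so 190^366 ≡ 153·484·535·414·442·452 ≡ 203 (mod 557)
81·203 = 16443 ≡ 290 (mod 557)
290 ≡ 290 (mod 557), so the signature is genuine.

valid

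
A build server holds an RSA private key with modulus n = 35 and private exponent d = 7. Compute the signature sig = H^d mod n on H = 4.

H^2 ≡ 4^2 = 16
H^4 ≡ 16^2 = 256 ≡ 11
7 = 4 + 2 + 1, so H^7 ≡ 11·16·4 ≡ 4 (mod 35)

4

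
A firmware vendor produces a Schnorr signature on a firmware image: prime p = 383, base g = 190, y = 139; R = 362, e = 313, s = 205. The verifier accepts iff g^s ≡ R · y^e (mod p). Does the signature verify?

does not verify

g^s mod p:
190^2 = 36100 ≡ 98
190^4 ≡ 98^2 = 9604 ≡ 29
190^8 ≡ 29^2 = 841 ≡ 75
190^16 ≡ 75^2 = 5625 ≡ 263
190^32 ≡ 263^2 = 69169 ≡ 229
190^64 ≡ 229^2 = 52441 ≡ 353
190^128 ≡ 353^2 = 124609 ≡ 134
205 = 128 + 64 + 8 + 4 + 1, so 190^205 ≡ 134·353·75·29·190 ≡ 181 (mod 383)
R · y^e mod p:
139^2 = 19321 ≡ 171
139^4 ≡ 171^2 = 29241 ≡ 133
139^8 ≡ 133^2 = 17689 ≡ 71
139^16 ≡ 71^2 = 5041 ≡ 62
139^32 ≡ 62^2 = 3844 ≡ 14
139^64 ≡ 14^2 = 196
139^128 ≡ 196^2 = 38416 ≡ 116
139^256 ≡ 116^2 = 13456 ≡ 51
313 = 256 + 32 + 16 + 8 + 1, so 139^313 ≡ 51·14·62·71·139 ≡ 69 (mod 383)
362·69 = 24978 ≡ 83 (mod 383)
181 ≠ 83; the check fails.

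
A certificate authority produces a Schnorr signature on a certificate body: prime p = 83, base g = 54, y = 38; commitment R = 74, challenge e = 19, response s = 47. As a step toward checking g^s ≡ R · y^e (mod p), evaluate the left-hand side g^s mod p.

Squares mod 83: 54^1≡54, 54^2≡11, 54^4≡38, 54^8≡33, 54^16≡10, 54^32≡17
47 = 32 + 8 + 4 + 2 + 1, so 54^47 ≡ 17·33·38·11·54 ≡ 80 (mod 83)

80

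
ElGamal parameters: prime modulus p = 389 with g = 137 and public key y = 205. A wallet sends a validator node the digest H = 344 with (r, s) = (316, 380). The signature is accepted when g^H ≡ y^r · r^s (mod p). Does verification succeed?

Left side g^H mod p:
137^2 = 18769 ≡ 97
137^4 ≡ 97^2 = 9409 ≡ 73
137^8 ≡ 73^2 = 5329 ≡ 272
137^16 ≡ 272^2 = 73984 ≡ 74
137^32 ≡ 74^2 = 5476 ≡ 30
137^64 ≡ 30^2 = 900 ≡ 122
137^128 ≡ 122^2 = 14884 ≡ 102
137^256 ≡ 102^2 = 10404 ≡ 290
344 = 256 + 64 + 16 + 8, so 137^344 ≡ 290·122·74·272 ≡ 344 (mod 389)
Right side y^r · r^s mod p:
205^2 = 42025 ≡ 13
205^4 ≡ 13^2 = 169
205^8 ≡ 169^2 = 28561 ≡ 164
205^16 ≡ 164^2 = 26896 ≡ 55
205^32 ≡ 55^2 = 3025 ≡ 302
205^64 ≡ 302^2 = 91204 ≡ 178
205^128 ≡ 178^2 = 31684 ≡ 175
205^256 ≡ 175^2 = 30625 ≡ 283
316 = 256 + 32 + 16 + 8 + 4, so 205^316 ≡ 283·302·55·164·169 ≡ 206 (mod 389)
316^2 = 99856 ≡ 272
316^4 ≡ 272^2 = 73984 ≡ 74
316^8 ≡ 74^2 = 5476 ≡ 30
316^16 ≡ 30^2 = 900 ≡ 122
316^32 ≡ 122^2 = 14884 ≡ 102
316^64 ≡ 102^2 = 10404 ≡ 290
316^128 ≡ 290^2 = 84100 ≡ 76
316^256 ≡ 76^2 = 5776 ≡ 330
380 = 256 + 64 + 32 + 16 + 8 + 4, so 316^380 ≡ 330·290·102·122·30·74 ≡ 13 (mod 389)
206·13 = 2678 ≡ 344 (mod 389)
344 ≡ 344 (mod 389), so the signature is genuine.

passes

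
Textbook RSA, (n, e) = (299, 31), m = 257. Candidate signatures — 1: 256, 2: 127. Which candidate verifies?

2

Candidate 1: Squares mod 299: 256^1≡256, 256^2≡55, 256^4≡35, 256^8≡29, 256^16≡243; 31 = 16 + 8 + 4 + 2 + 1, so 256^31 ≡ 243·29·35·55·256 ≡ 87 (mod 299)
Candidate 2: Squares mod 299: 127^1≡127, 127^2≡282, 127^4≡289, 127^8≡100, 127^16≡133; 31 = 16 + 8 + 4 + 2 + 1, so 127^31 ≡ 133·100·289·282·127 ≡ 257 (mod 299)
  → matches m = 257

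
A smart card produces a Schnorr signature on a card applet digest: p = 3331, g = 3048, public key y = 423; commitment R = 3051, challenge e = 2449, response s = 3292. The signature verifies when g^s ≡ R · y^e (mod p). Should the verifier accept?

g^s mod p:
3048^3292 mod 3331 = 2810
R · y^e mod p:
423^2449 mod 3331 = 3226
3051·3226 = 9842526 ≡ 2752 (mod 3331)
2810 ≠ 2752; the check fails.

reject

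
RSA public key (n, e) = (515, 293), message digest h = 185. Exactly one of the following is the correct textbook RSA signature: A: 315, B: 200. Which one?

B

Candidate A: 315^2 = 99225 ≡ 345; 315^4 ≡ 345^2 = 119025 ≡ 60; 315^8 ≡ 60^2 = 3600 ≡ 510; 315^16 ≡ 510^2 = 260100 ≡ 25; 315^32 ≡ 25^2 = 625 ≡ 110; 315^64 ≡ 110^2 = 12100 ≡ 255; 315^128 ≡ 255^2 = 65025 ≡ 135; 315^256 ≡ 135^2 = 18225 ≡ 200; 293 = 256 + 32 + 4 + 1, so 315^293 ≡ 200·110·60·315 ≡ 330 (mod 515)
Candidate B: 200^2 = 40000 ≡ 345; 200^4 ≡ 345^2 = 119025 ≡ 60; 200^8 ≡ 60^2 = 3600 ≡ 510; 200^16 ≡ 510^2 = 260100 ≡ 25; 200^32 ≡ 25^2 = 625 ≡ 110; 200^64 ≡ 110^2 = 12100 ≡ 255; 200^128 ≡ 255^2 = 65025 ≡ 135; 200^256 ≡ 135^2 = 18225 ≡ 200; 293 = 256 + 32 + 4 + 1, so 200^293 ≡ 200·110·60·200 ≡ 185 (mod 515)
  → matches h = 185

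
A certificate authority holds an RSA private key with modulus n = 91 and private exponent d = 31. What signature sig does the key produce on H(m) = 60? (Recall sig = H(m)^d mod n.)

18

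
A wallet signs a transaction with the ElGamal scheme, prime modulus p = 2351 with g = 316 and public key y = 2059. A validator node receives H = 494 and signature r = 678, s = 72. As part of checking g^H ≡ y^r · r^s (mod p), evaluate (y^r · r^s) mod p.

2059^2 = 4239481 ≡ 628
2059^4 ≡ 628^2 = 394384 ≡ 1767
2059^8 ≡ 1767^2 = 3122289 ≡ 161
2059^16 ≡ 161^2 = 25921 ≡ 60
2059^32 ≡ 60^2 = 3600 ≡ 1249
2059^64 ≡ 1249^2 = 1560001 ≡ 1288
2059^128 ≡ 1288^2 = 1658944 ≡ 1489
2059^256 ≡ 1489^2 = 2217121 ≡ 128
2059^512 ≡ 128^2 = 16384 ≡ 2278
678 = 512 + 128 + 32 + 4 + 2, so 2059^678 ≡ 2278·1489·1249·1767·628 ≡ 225 (mod 2351)
678^2 = 459684 ≡ 1239
678^4 ≡ 1239^2 = 1535121 ≡ 2269
678^8 ≡ 2269^2 = 5148361 ≡ 2022
678^16 ≡ 2022^2 = 4088484 ≡ 95
678^32 ≡ 95^2 = 9025 ≡ 1972
678^64 ≡ 1972^2 = 3888784 ≡ 230
72 = 64 + 8, so 678^72 ≡ 230·2022 ≡ 1913 (mod 2351)
y^r · r^s ≡ 225·1913 = 430425 ≡ 192 (mod 2351)

192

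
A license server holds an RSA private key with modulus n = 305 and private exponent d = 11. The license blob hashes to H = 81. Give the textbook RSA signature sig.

H^2 ≡ 81^2 = 6561 ≡ 156
H^4 ≡ 156^2 = 24336 ≡ 241
H^8 ≡ 241^2 = 58081 ≡ 131
11 = 8 + 2 + 1, so H^11 ≡ 131·156·81 ≡ 81 (mod 305)

81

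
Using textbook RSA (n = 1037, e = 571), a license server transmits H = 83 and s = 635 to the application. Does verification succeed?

fails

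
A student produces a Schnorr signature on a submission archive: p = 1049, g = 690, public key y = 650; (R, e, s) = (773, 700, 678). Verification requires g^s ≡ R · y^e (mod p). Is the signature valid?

invalid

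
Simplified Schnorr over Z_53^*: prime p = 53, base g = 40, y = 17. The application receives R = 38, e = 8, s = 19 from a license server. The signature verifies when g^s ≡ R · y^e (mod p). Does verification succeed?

passes

g^s mod p:
Squares mod 53: 40^1≡40, 40^2≡10, 40^4≡47, 40^8≡36, 40^16≡24
19 = 16 + 2 + 1, so 40^19 ≡ 24·10·40 ≡ 7 (mod 53)
R · y^e mod p:
Squares mod 53: 17^1≡17, 17^2≡24, 17^4≡46, 17^8≡49
17^8 ≡ 49 (mod 53)
38·49 = 1862 ≡ 7 (mod 53)
7 ≡ 7 (mod 53); signature holds.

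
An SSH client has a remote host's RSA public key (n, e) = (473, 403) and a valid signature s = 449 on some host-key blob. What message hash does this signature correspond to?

s^403 mod 473 = 399

399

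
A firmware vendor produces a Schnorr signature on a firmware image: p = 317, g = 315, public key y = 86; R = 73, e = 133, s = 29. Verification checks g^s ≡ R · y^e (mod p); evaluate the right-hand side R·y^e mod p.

288

86^2 = 7396 ≡ 105
86^4 ≡ 105^2 = 11025 ≡ 247
86^8 ≡ 247^2 = 61009 ≡ 145
86^16 ≡ 145^2 = 21025 ≡ 103
86^32 ≡ 103^2 = 10609 ≡ 148
86^64 ≡ 148^2 = 21904 ≡ 31
86^128 ≡ 31^2 = 961 ≡ 10
133 = 128 + 4 + 1, so 86^133 ≡ 10·247·86 ≡ 30 (mod 317)
R · y^e ≡ 73·30 = 2190 ≡ 288 (mod 317)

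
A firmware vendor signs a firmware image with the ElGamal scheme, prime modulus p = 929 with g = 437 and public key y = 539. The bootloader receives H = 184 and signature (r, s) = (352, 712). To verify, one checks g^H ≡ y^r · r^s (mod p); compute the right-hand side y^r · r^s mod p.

539

539^2 = 290521 ≡ 673
539^4 ≡ 673^2 = 452929 ≡ 506
539^8 ≡ 506^2 = 256036 ≡ 561
539^16 ≡ 561^2 = 314721 ≡ 719
539^32 ≡ 719^2 = 516961 ≡ 437
539^64 ≡ 437^2 = 190969 ≡ 524
539^128 ≡ 524^2 = 274576 ≡ 521
539^256 ≡ 521^2 = 271441 ≡ 173
352 = 256 + 64 + 32, so 539^352 ≡ 173·524·437 ≡ 506 (mod 929)
352^2 = 123904 ≡ 347
352^4 ≡ 347^2 = 120409 ≡ 568
352^8 ≡ 568^2 = 322624 ≡ 261
352^16 ≡ 261^2 = 68121 ≡ 304
352^32 ≡ 304^2 = 92416 ≡ 445
352^64 ≡ 445^2 = 198025 ≡ 148
352^128 ≡ 148^2 = 21904 ≡ 537
352^256 ≡ 537^2 = 288369 ≡ 379
352^512 ≡ 379^2 = 143641 ≡ 575
712 = 512 + 128 + 64 + 8, so 352^712 ≡ 575·537·148·261 ≡ 304 (mod 929)
y^r · r^s ≡ 506·304 = 153824 ≡ 539 (mod 929)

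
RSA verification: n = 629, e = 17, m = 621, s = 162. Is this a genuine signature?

genuine

s^2 ≡ 162^2 = 26244 ≡ 455
s^4 ≡ 455^2 = 207025 ≡ 84
s^8 ≡ 84^2 = 7056 ≡ 137
s^16 ≡ 137^2 = 18769 ≡ 528
17 = 16 + 1, so s^17 ≡ 528·162 ≡ 621 (mod 629)
Since 621 equals the digest 621, verification succeeds.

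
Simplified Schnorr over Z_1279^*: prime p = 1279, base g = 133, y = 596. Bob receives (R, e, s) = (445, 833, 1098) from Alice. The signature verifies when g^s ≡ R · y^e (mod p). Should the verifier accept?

reject

g^s mod p:
Squares mod 1279: 133^1≡133, 133^2≡1062, 133^4≡1045, 133^8≡1038, 133^16≡526, 133^32≡412, 133^64≡916, 133^128≡32, 133^256≡1024, 133^512≡1075, 133^1024≡688
1098 = 1024 + 64 + 8 + 2, so 133^1098 ≡ 688·916·1038·1062 ≡ 815 (mod 1279)
R · y^e mod p:
Squares mod 1279: 596^1≡596, 596^2≡933, 596^4≡769, 596^8≡463, 596^16≡776, 596^32≡1046, 596^64≡571, 596^128≡1175, 596^256≡584, 596^512≡842
833 = 512 + 256 + 64 + 1, so 596^833 ≡ 842·584·571·596 ≡ 271 (mod 1279)
445·271 = 120595 ≡ 369 (mod 1279)
815 ≠ 369; the check fails.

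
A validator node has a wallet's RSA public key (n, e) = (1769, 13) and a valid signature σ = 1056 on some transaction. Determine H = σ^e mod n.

σ^2 ≡ 1056^2 = 1115136 ≡ 666
σ^4 ≡ 666^2 = 443556 ≡ 1306
σ^8 ≡ 1306^2 = 1705636 ≡ 320
13 = 8 + 4 + 1, so σ^13 ≡ 320·1306·1056 ≡ 476 (mod 1769)

476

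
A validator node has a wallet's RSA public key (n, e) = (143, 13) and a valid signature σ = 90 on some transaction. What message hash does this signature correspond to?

σ^2 ≡ 90^2 = 8100 ≡ 92
σ^4 ≡ 92^2 = 8464 ≡ 27
σ^8 ≡ 27^2 = 729 ≡ 14
13 = 8 + 4 + 1, so σ^13 ≡ 14·27·90 ≡ 129 (mod 143)

129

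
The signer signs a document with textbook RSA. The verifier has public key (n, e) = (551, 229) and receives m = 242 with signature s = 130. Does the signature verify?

does not verify

s^2 ≡ 130^2 = 16900 ≡ 370
s^4 ≡ 370^2 = 136900 ≡ 252
s^8 ≡ 252^2 = 63504 ≡ 139
s^16 ≡ 139^2 = 19321 ≡ 36
s^32 ≡ 36^2 = 1296 ≡ 194
s^64 ≡ 194^2 = 37636 ≡ 168
s^128 ≡ 168^2 = 28224 ≡ 123
229 = 128 + 64 + 32 + 4 + 1, so s^229 ≡ 123·168·194·252·130 ≡ 309 (mod 551)
s^229 mod 551 = 309, but m = 242.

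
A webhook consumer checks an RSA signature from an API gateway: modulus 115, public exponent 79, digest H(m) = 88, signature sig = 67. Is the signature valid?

sig^2 ≡ 67^2 = 4489 ≡ 4
sig^4 ≡ 4^2 = 16
sig^8 ≡ 16^2 = 256 ≡ 26
sig^16 ≡ 26^2 = 676 ≡ 101
sig^32 ≡ 101^2 = 10201 ≡ 81
sig^64 ≡ 81^2 = 6561 ≡ 6
79 = 64 + 8 + 4 + 2 + 1, so sig^79 ≡ 6·26·16·4·67 ≡ 88 (mod 115)
sig^79 mod 115 = 88 matches H(m).

valid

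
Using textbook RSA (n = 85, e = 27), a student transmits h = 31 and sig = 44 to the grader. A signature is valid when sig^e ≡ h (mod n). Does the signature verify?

does not verify

Squares mod 85: sig^1≡44, sig^2≡66, sig^4≡21, sig^8≡16, sig^16≡1
27 = 16 + 8 + 2 + 1, so sig^27 ≡ 1·16·66·44 ≡ 54 (mod 85)
The recovered value 54 does not match the digest 31.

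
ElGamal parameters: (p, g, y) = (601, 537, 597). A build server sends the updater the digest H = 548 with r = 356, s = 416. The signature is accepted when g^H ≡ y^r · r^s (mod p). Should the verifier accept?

accept

Left side g^H mod p:
537^2 = 288369 ≡ 490
537^4 ≡ 490^2 = 240100 ≡ 301
537^8 ≡ 301^2 = 90601 ≡ 451
537^16 ≡ 451^2 = 203401 ≡ 263
537^32 ≡ 263^2 = 69169 ≡ 54
537^64 ≡ 54^2 = 2916 ≡ 512
537^128 ≡ 512^2 = 262144 ≡ 108
537^256 ≡ 108^2 = 11664 ≡ 245
537^512 ≡ 245^2 = 60025 ≡ 526
548 = 512 + 32 + 4, so 537^548 ≡ 526·54·301 ≡ 379 (mod 601)
Right side y^r · r^s mod p:
597^2 = 356409 ≡ 16
597^4 ≡ 16^2 = 256
597^8 ≡ 256^2 = 65536 ≡ 27
597^16 ≡ 27^2 = 729 ≡ 128
597^32 ≡ 128^2 = 16384 ≡ 157
597^64 ≡ 157^2 = 24649 ≡ 8
597^128 ≡ 8^2 = 64
597^256 ≡ 64^2 = 4096 ≡ 490
356 = 256 + 64 + 32 + 4, so 597^356 ≡ 490·8·157·256 ≡ 490 (mod 601)
356^2 = 126736 ≡ 526
356^4 ≡ 526^2 = 276676 ≡ 216
356^8 ≡ 216^2 = 46656 ≡ 379
356^16 ≡ 379^2 = 143641 ≡ 2
356^32 ≡ 2^2 = 4
356^64 ≡ 4^2 = 16
356^128 ≡ 16^2 = 256
356^256 ≡ 256^2 = 65536 ≡ 27
416 = 256 + 128 + 32, so 356^416 ≡ 27·256·4 ≡ 2 (mod 601)
490·2 = 980 ≡ 379 (mod 601)
379 ≡ 379 (mod 601), so the signature is genuine.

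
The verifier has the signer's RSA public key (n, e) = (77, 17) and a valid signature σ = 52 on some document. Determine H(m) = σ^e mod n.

68

σ^2 ≡ 52^2 = 2704 ≡ 9
σ^4 ≡ 9^2 = 81 ≡ 4
σ^8 ≡ 4^2 = 16
σ^16 ≡ 16^2 = 256 ≡ 25
17 = 16 + 1, so σ^17 ≡ 25·52 ≡ 68 (mod 77)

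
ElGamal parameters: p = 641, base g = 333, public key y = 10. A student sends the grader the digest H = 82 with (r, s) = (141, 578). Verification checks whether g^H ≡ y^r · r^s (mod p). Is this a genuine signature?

forged

Left side g^H mod p:
333^2 = 110889 ≡ 637
333^4 ≡ 637^2 = 405769 ≡ 16
333^8 ≡ 16^2 = 256
333^16 ≡ 256^2 = 65536 ≡ 154
333^32 ≡ 154^2 = 23716 ≡ 640
333^64 ≡ 640^2 = 409600 ≡ 1
82 = 64 + 16 + 2, so 333^82 ≡ 1·154·637 ≡ 25 (mod 641)
Right side y^r · r^s mod p:
10^2 = 100
10^4 ≡ 100^2 = 10000 ≡ 385
10^8 ≡ 385^2 = 148225 ≡ 154
10^16 ≡ 154^2 = 23716 ≡ 640
10^32 ≡ 640^2 = 409600 ≡ 1
10^64 ≡ 1^2 = 1
10^128 ≡ 1^2 = 1
141 = 128 + 8 + 4 + 1, so 10^141 ≡ 1·154·385·10 ≡ 616 (mod 641)
141^2 = 19881 ≡ 10
141^4 ≡ 10^2 = 100
141^8 ≡ 100^2 = 10000 ≡ 385
141^16 ≡ 385^2 = 148225 ≡ 154
141^32 ≡ 154^2 = 23716 ≡ 640
141^64 ≡ 640^2 = 409600 ≡ 1
141^128 ≡ 1^2 = 1
141^256 ≡ 1^2 = 1
141^512 ≡ 1^2 = 1
578 = 512 + 64 + 2, so 141^578 ≡ 1·1·10 ≡ 10 (mod 641)
616·10 = 6160 ≡ 391 (mod 641)
25 ≠ 391, so verification fails.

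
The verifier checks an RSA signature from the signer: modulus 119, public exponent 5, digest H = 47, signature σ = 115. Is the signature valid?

σ^2 ≡ 115^2 = 13225 ≡ 16
σ^4 ≡ 16^2 = 256 ≡ 18
5 = 4 + 1, so σ^5 ≡ 18·115 ≡ 47 (mod 119)
47 = H, so the signature checks out.

valid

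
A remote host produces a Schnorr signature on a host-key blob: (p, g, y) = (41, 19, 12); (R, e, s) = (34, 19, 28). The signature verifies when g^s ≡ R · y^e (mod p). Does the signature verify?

verifies

g^s mod p:
19^2 = 361 ≡ 33
19^4 ≡ 33^2 = 1089 ≡ 23
19^8 ≡ 23^2 = 529 ≡ 37
19^16 ≡ 37^2 = 1369 ≡ 16
28 = 16 + 8 + 4, so 19^28 ≡ 16·37·23 ≡ 4 (mod 41)
R · y^e mod p:
12^2 = 144 ≡ 21
12^4 ≡ 21^2 = 441 ≡ 31
12^8 ≡ 31^2 = 961 ≡ 18
12^16 ≡ 18^2 = 324 ≡ 37
19 = 16 + 2 + 1, so 12^19 ≡ 37·21·12 ≡ 17 (mod 41)
34·17 = 578 ≡ 4 (mod 41)
4 ≡ 4 (mod 41); signature holds.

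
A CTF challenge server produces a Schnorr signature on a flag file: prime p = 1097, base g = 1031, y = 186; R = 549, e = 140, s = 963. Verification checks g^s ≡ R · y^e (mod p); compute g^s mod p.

1031^2 = 1062961 ≡ 1065
1031^4 ≡ 1065^2 = 1134225 ≡ 1024
1031^8 ≡ 1024^2 = 1048576 ≡ 941
1031^16 ≡ 941^2 = 885481 ≡ 202
1031^32 ≡ 202^2 = 40804 ≡ 215
1031^64 ≡ 215^2 = 46225 ≡ 151
1031^128 ≡ 151^2 = 22801 ≡ 861
1031^256 ≡ 861^2 = 741321 ≡ 846
1031^512 ≡ 846^2 = 715716 ≡ 472
963 = 512 + 256 + 128 + 64 + 2 + 1, so 1031^963 ≡ 472·846·861·151·1065·1031 ≡ 73 (mod 1097)

73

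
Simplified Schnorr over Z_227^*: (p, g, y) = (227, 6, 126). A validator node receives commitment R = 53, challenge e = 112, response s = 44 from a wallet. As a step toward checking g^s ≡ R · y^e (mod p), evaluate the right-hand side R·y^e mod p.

Squares mod 227: 126^1≡126, 126^2≡213, 126^4≡196, 126^8≡53, 126^16≡85, 126^32≡188, 126^64≡159
112 = 64 + 32 + 16, so 126^112 ≡ 159·188·85 ≡ 9 (mod 227)
R · y^e ≡ 53·9 = 477 ≡ 23 (mod 227)

23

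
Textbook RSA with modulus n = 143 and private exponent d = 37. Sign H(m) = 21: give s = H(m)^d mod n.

(H(m))^2 ≡ 21^2 = 441 ≡ 12
(H(m))^4 ≡ 12^2 = 144 ≡ 1
(H(m))^8 ≡ 1^2 = 1
(H(m))^16 ≡ 1^2 = 1
(H(m))^32 ≡ 1^2 = 1
37 = 32 + 4 + 1, so (H(m))^37 ≡ 1·1·21 ≡ 21 (mod 143)

21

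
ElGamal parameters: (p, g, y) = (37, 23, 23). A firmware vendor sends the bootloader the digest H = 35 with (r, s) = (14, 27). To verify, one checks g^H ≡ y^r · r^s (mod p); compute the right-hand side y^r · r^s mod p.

Squares mod 37: 23^1≡23, 23^2≡11, 23^4≡10, 23^8≡26
14 = 8 + 4 + 2, so 23^14 ≡ 26·10·11 ≡ 11 (mod 37)
Squares mod 37: 14^1≡14, 14^2≡11, 14^4≡10, 14^8≡26, 14^16≡10
27 = 16 + 8 + 2 + 1, so 14^27 ≡ 10·26·11·14 ≡ 6 (mod 37)
y^r · r^s ≡ 11·6 = 66 ≡ 29 (mod 37)

29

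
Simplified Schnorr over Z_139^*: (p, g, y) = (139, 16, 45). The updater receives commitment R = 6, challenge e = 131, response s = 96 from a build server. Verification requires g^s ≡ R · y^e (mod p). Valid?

yes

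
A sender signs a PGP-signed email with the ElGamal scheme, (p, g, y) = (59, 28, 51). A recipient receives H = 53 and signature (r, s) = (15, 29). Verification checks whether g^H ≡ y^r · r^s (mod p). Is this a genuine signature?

genuine

Left side g^H mod p:
Squares mod 59: 28^1≡28, 28^2≡17, 28^4≡53, 28^8≡36, 28^16≡57, 28^32≡4
53 = 32 + 16 + 4 + 1, so 28^53 ≡ 4·57·53·28 ≡ 46 (mod 59)
Right side y^r · r^s mod p:
Squares mod 59: 51^1≡51, 51^2≡5, 51^4≡25, 51^8≡35
15 = 8 + 4 + 2 + 1, so 51^15 ≡ 35·25·5·51 ≡ 46 (mod 59)
Squares mod 59: 15^1≡15, 15^2≡48, 15^4≡3, 15^8≡9, 15^16≡22
29 = 16 + 8 + 4 + 1, so 15^29 ≡ 22·9·3·15 ≡ 1 (mod 59)
46·1 = 46 ≡ 46 (mod 59)
46 ≡ 46 (mod 59), so the signature is genuine.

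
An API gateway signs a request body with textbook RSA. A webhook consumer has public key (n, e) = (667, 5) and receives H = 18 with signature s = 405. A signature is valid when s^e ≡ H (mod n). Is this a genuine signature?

forged

s^2 ≡ 405^2 = 164025 ≡ 610
s^4 ≡ 610^2 = 372100 ≡ 581
5 = 4 + 1, so s^5 ≡ 581·405 ≡ 521 (mod 667)
The recovered value 521 does not match the digest 18.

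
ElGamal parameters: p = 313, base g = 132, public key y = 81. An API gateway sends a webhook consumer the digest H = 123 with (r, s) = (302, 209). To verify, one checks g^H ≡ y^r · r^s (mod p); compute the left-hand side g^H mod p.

58

Squares mod 313: 132^1≡132, 132^2≡209, 132^4≡174, 132^8≡228, 132^16≡26, 132^32≡50, 132^64≡309
123 = 64 + 32 + 16 + 8 + 2 + 1, so 132^123 ≡ 309·50·26·228·209·132 ≡ 58 (mod 313)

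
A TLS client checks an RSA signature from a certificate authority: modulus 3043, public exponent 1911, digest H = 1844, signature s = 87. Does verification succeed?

fails

s^2 ≡ 87^2 = 7569 ≡ 1483
s^4 ≡ 1483^2 = 2199289 ≡ 2243
s^8 ≡ 2243^2 = 5031049 ≡ 970
s^16 ≡ 970^2 = 940900 ≡ 613
s^32 ≡ 613^2 = 375769 ≡ 1480
s^64 ≡ 1480^2 = 2190400 ≡ 2483
s^128 ≡ 2483^2 = 6165289 ≡ 171
s^256 ≡ 171^2 = 29241 ≡ 1854
s^512 ≡ 1854^2 = 3437316 ≡ 1769
s^1024 ≡ 1769^2 = 3129361 ≡ 1157
1911 = 1024 + 512 + 256 + 64 + 32 + 16 + 4 + 2 + 1, so s^1911 ≡ 1157·1769·1854·2483·1480·613·2243·1483·87 ≡ 1199 (mod 3043)
1199 ≠ 1844, so verification fails.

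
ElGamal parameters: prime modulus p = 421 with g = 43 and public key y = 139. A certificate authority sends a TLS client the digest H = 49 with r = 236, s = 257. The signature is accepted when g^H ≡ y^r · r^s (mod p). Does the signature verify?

Left side g^H mod p:
43^2 = 1849 ≡ 165
43^4 ≡ 165^2 = 27225 ≡ 281
43^8 ≡ 281^2 = 78961 ≡ 234
43^16 ≡ 234^2 = 54756 ≡ 26
43^32 ≡ 26^2 = 676 ≡ 255
49 = 32 + 16 + 1, so 43^49 ≡ 255·26·43 ≡ 73 (mod 421)
Right side y^r · r^s mod p:
139^2 = 19321 ≡ 376
139^4 ≡ 376^2 = 141376 ≡ 341
139^8 ≡ 341^2 = 116281 ≡ 85
139^16 ≡ 85^2 = 7225 ≡ 68
139^32 ≡ 68^2 = 4624 ≡ 414
139^64 ≡ 414^2 = 171396 ≡ 49
139^128 ≡ 49^2 = 2401 ≡ 296
236 = 128 + 64 + 32 + 8 + 4, so 139^236 ≡ 296·49·414·85·341 ≡ 78 (mod 421)
236^2 = 55696 ≡ 124
236^4 ≡ 124^2 = 15376 ≡ 220
236^8 ≡ 220^2 = 48400 ≡ 406
236^16 ≡ 406^2 = 164836 ≡ 225
236^32 ≡ 225^2 = 50625 ≡ 105
236^64 ≡ 105^2 = 11025 ≡ 79
236^128 ≡ 79^2 = 6241 ≡ 347
236^256 ≡ 347^2 = 120409 ≡ 3
257 = 256 + 1, so 236^257 ≡ 3·236 ≡ 287 (mod 421)
78·287 = 22386 ≡ 73 (mod 421)
73 ≡ 73 (mod 421), so the signature is genuine.

verifies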